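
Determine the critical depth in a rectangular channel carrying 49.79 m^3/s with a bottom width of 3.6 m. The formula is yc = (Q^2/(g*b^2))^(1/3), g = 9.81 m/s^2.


Using yc = (Q^2 / (g * b^2))^(1/3):
Q^2 = 49.79^2 = 2479.04.
g * b^2 = 9.81 * 3.6^2 = 9.81 * 12.96 = 127.14.
Q^2 / (g*b^2) = 2479.04 / 127.14 = 19.4985.
yc = 19.4985^(1/3) = 2.6916 m.

2.6916


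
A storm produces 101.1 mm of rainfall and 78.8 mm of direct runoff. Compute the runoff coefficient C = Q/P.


The runoff coefficient C = runoff depth / rainfall depth.
C = 78.8 / 101.1
  = 0.7794.

0.7794


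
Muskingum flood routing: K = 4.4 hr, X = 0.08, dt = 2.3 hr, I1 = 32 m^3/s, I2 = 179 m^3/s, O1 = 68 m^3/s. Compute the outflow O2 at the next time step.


Muskingum coefficients:
denom = 2*K*(1-X) + dt = 2*4.4*(1-0.08) + 2.3 = 10.396.
C0 = (dt - 2*K*X)/denom = (2.3 - 2*4.4*0.08)/10.396 = 0.1535.
C1 = (dt + 2*K*X)/denom = (2.3 + 2*4.4*0.08)/10.396 = 0.289.
C2 = (2*K*(1-X) - dt)/denom = 0.5575.
O2 = C0*I2 + C1*I1 + C2*O1
   = 0.1535*179 + 0.289*32 + 0.5575*68
   = 74.64 m^3/s.

74.64


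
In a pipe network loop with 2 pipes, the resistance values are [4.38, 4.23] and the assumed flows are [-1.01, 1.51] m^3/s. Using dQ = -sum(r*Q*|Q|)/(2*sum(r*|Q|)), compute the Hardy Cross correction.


Numerator terms (r*Q*|Q|): 4.38*-1.01*|-1.01| = -4.468; 4.23*1.51*|1.51| = 9.6448.
Sum of numerator = 5.1768.
Denominator terms (r*|Q|): 4.38*|-1.01| = 4.4238; 4.23*|1.51| = 6.3873.
2 * sum of denominator = 2 * 10.8111 = 21.6222.
dQ = -5.1768 / 21.6222 = -0.2394 m^3/s.

-0.2394


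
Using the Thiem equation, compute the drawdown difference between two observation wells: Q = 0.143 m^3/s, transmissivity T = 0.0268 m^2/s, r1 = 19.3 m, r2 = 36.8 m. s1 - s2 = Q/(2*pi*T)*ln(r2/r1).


Thiem equation: s1 - s2 = Q/(2*pi*T) * ln(r2/r1).
ln(r2/r1) = ln(36.8/19.3) = 0.6454.
Q/(2*pi*T) = 0.143 / (2*pi*0.0268) = 0.143 / 0.1684 = 0.8492.
s1 - s2 = 0.8492 * 0.6454 = 0.5481 m.

0.5481


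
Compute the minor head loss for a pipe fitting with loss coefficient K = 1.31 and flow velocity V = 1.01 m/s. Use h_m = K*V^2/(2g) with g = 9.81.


Minor loss formula: h_m = K * V^2/(2g).
V^2 = 1.01^2 = 1.0201.
V^2/(2g) = 1.0201 / 19.62 = 0.052 m.
h_m = 1.31 * 0.052 = 0.0681 m.

0.0681


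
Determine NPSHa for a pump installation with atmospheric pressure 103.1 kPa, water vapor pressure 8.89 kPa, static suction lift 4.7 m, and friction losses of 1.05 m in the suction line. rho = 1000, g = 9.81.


NPSHa = p_atm/(rho*g) - z_s - hf_s - p_vap/(rho*g).
p_atm/(rho*g) = 103.1*1000 / (1000*9.81) = 10.51 m.
p_vap/(rho*g) = 8.89*1000 / (1000*9.81) = 0.906 m.
NPSHa = 10.51 - 4.7 - 1.05 - 0.906
      = 3.85 m.

3.85


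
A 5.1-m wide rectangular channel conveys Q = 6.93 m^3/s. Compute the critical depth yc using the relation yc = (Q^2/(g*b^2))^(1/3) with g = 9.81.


Using yc = (Q^2 / (g * b^2))^(1/3):
Q^2 = 6.93^2 = 48.02.
g * b^2 = 9.81 * 5.1^2 = 9.81 * 26.01 = 255.16.
Q^2 / (g*b^2) = 48.02 / 255.16 = 0.1882.
yc = 0.1882^(1/3) = 0.5731 m.

0.5731


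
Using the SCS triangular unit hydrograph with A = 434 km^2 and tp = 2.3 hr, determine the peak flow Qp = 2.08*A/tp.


SCS formula: Qp = 2.08 * A / tp.
Qp = 2.08 * 434 / 2.3
   = 902.72 / 2.3
   = 392.49 m^3/s per cm.

392.49


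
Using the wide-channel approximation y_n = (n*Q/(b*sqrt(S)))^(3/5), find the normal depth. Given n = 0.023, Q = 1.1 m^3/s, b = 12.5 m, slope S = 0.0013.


We use the wide-channel approximation y_n = (n*Q/(b*sqrt(S)))^(3/5).
sqrt(S) = sqrt(0.0013) = 0.036056.
Numerator: n*Q = 0.023 * 1.1 = 0.0253.
Denominator: b*sqrt(S) = 12.5 * 0.036056 = 0.4507.
arg = 0.0561.
y_n = 0.0561^(3/5) = 0.1776 m.

0.1776


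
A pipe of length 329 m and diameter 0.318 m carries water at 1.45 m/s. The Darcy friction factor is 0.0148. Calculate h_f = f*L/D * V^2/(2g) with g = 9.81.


Darcy-Weisbach equation: h_f = f * (L/D) * V^2/(2g).
f * L/D = 0.0148 * 329/0.318 = 15.3119.
V^2/(2g) = 1.45^2 / (2*9.81) = 2.1025 / 19.62 = 0.1072 m.
h_f = 15.3119 * 0.1072 = 1.641 m.

1.641


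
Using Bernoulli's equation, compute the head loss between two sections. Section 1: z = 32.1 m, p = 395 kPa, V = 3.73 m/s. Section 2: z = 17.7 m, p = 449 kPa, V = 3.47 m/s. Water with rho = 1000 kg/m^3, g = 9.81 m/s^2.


Total head at each section: H = z + p/(rho*g) + V^2/(2g).
H1 = 32.1 + 395*1000/(1000*9.81) + 3.73^2/(2*9.81)
   = 32.1 + 40.265 + 0.7091
   = 73.074 m.
H2 = 17.7 + 449*1000/(1000*9.81) + 3.47^2/(2*9.81)
   = 17.7 + 45.77 + 0.6137
   = 64.083 m.
h_L = H1 - H2 = 73.074 - 64.083 = 8.991 m.

8.991


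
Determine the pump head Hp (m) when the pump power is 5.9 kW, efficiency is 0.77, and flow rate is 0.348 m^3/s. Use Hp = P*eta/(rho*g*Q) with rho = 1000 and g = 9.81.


Pump head formula: Hp = P * eta / (rho * g * Q).
Numerator: P * eta = 5.9 * 1000 * 0.77 = 4543.0 W.
Denominator: rho * g * Q = 1000 * 9.81 * 0.348 = 3413.88.
Hp = 4543.0 / 3413.88 = 1.33 m.

1.33


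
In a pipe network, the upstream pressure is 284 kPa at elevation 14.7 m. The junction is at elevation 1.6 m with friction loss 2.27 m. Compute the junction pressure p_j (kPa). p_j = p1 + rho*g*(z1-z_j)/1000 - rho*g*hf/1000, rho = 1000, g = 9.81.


Junction pressure: p_j = p1 + rho*g*(z1 - z_j)/1000 - rho*g*hf/1000.
Elevation term = 1000*9.81*(14.7 - 1.6)/1000 = 128.511 kPa.
Friction term = 1000*9.81*2.27/1000 = 22.269 kPa.
p_j = 284 + 128.511 - 22.269 = 390.24 kPa.

390.24


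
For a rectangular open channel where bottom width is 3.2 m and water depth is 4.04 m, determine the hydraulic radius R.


For a rectangular section:
Flow area A = b * y = 3.2 * 4.04 = 12.93 m^2.
Wetted perimeter P = b + 2y = 3.2 + 2*4.04 = 11.28 m.
Hydraulic radius R = A/P = 12.93 / 11.28 = 1.1461 m.

1.1461


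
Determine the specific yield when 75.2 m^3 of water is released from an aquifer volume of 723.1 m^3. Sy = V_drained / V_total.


Specific yield Sy = Volume drained / Total volume.
Sy = 75.2 / 723.1
   = 0.104.

0.104


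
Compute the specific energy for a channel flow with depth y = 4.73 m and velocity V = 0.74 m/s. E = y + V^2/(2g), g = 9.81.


Specific energy E = y + V^2/(2g).
Velocity head = V^2/(2g) = 0.74^2 / (2*9.81) = 0.5476 / 19.62 = 0.0279 m.
E = 4.73 + 0.0279 = 4.7579 m.

4.7579


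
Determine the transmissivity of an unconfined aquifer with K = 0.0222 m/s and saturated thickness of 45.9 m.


Transmissivity is defined as T = K * h.
T = 0.0222 * 45.9
  = 1.019 m^2/s.

1.019


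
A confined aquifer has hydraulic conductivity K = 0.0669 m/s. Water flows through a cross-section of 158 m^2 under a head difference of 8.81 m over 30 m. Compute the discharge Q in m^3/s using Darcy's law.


Darcy's law: Q = K * A * i, where i = dh/L.
Hydraulic gradient i = 8.81 / 30 = 0.293667.
Q = 0.0669 * 158 * 0.293667
  = 3.1041 m^3/s.

3.1041


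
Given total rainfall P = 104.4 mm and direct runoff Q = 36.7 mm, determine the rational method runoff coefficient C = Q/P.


The runoff coefficient C = runoff depth / rainfall depth.
C = 36.7 / 104.4
  = 0.3515.

0.3515


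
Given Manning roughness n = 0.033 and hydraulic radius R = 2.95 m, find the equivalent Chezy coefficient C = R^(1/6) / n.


The Chezy coefficient relates to Manning's n through C = R^(1/6) / n.
R^(1/6) = 2.95^(1/6) = 1.197578.
C = 1.197578 / 0.033 = 36.29 m^(1/2)/s.

36.29


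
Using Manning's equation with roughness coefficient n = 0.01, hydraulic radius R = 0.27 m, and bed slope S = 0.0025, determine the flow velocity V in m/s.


Manning's equation gives V = (1/n) * R^(2/3) * S^(1/2).
First, compute R^(2/3) = 0.27^(2/3) = 0.4177.
Next, S^(1/2) = 0.0025^(1/2) = 0.05.
Then 1/n = 1/0.01 = 100.0.
V = 100.0 * 0.4177 * 0.05 = 2.0887 m/s.

2.0887


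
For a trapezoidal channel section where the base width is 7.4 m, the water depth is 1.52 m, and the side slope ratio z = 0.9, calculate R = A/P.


For a trapezoidal section with side slope z:
A = (b + z*y)*y = (7.4 + 0.9*1.52)*1.52 = 13.327 m^2.
P = b + 2*y*sqrt(1 + z^2) = 7.4 + 2*1.52*sqrt(1 + 0.9^2) = 11.49 m.
R = A/P = 13.327 / 11.49 = 1.1599 m.

1.1599


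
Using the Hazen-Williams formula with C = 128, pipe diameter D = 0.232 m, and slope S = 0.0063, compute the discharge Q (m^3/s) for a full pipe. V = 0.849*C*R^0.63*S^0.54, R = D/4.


For a full circular pipe, R = D/4 = 0.232/4 = 0.058 m.
V = 0.849 * 128 * 0.058^0.63 * 0.0063^0.54
  = 0.849 * 128 * 0.166326 * 0.06481
  = 1.1714 m/s.
Pipe area A = pi*D^2/4 = pi*0.232^2/4 = 0.0423 m^2.
Q = A * V = 0.0423 * 1.1714 = 0.0495 m^3/s.

0.0495


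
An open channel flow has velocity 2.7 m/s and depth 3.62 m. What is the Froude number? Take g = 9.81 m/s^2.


The Froude number is defined as Fr = V / sqrt(g*y).
g*y = 9.81 * 3.62 = 35.5122.
sqrt(g*y) = sqrt(35.5122) = 5.9592.
Fr = 2.7 / 5.9592 = 0.4531.

0.4531


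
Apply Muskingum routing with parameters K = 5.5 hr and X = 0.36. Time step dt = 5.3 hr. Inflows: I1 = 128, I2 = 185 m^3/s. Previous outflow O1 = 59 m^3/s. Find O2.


Muskingum coefficients:
denom = 2*K*(1-X) + dt = 2*5.5*(1-0.36) + 5.3 = 12.34.
C0 = (dt - 2*K*X)/denom = (5.3 - 2*5.5*0.36)/12.34 = 0.1086.
C1 = (dt + 2*K*X)/denom = (5.3 + 2*5.5*0.36)/12.34 = 0.7504.
C2 = (2*K*(1-X) - dt)/denom = 0.141.
O2 = C0*I2 + C1*I1 + C2*O1
   = 0.1086*185 + 0.7504*128 + 0.141*59
   = 124.46 m^3/s.

124.46


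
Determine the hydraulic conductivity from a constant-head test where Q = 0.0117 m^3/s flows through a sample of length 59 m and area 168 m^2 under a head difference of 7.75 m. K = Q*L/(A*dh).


From K = Q*L / (A*dh):
Numerator: Q*L = 0.0117 * 59 = 0.6903.
Denominator: A*dh = 168 * 7.75 = 1302.0.
K = 0.6903 / 1302.0 = 0.00053 m/s.

0.00053


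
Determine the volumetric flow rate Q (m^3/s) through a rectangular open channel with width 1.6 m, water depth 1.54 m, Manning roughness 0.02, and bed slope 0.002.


For a rectangular channel, the cross-sectional area A = b * y = 1.6 * 1.54 = 2.46 m^2.
The wetted perimeter P = b + 2y = 1.6 + 2*1.54 = 4.68 m.
Hydraulic radius R = A/P = 2.46/4.68 = 0.5265 m.
Velocity V = (1/n)*R^(2/3)*S^(1/2) = (1/0.02)*0.5265^(2/3)*0.002^(1/2) = 1.458 m/s.
Discharge Q = A * V = 2.46 * 1.458 = 3.592 m^3/s.

3.592


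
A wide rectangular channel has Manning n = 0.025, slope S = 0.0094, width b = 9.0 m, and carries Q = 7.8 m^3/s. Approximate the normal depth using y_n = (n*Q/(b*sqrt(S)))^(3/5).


We use the wide-channel approximation y_n = (n*Q/(b*sqrt(S)))^(3/5).
sqrt(S) = sqrt(0.0094) = 0.096954.
Numerator: n*Q = 0.025 * 7.8 = 0.195.
Denominator: b*sqrt(S) = 9.0 * 0.096954 = 0.872586.
arg = 0.2235.
y_n = 0.2235^(3/5) = 0.4069 m.

0.4069


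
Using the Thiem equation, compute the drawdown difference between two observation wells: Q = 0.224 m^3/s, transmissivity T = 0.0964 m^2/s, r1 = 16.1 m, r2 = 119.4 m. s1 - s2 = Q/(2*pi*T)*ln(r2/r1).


Thiem equation: s1 - s2 = Q/(2*pi*T) * ln(r2/r1).
ln(r2/r1) = ln(119.4/16.1) = 2.0037.
Q/(2*pi*T) = 0.224 / (2*pi*0.0964) = 0.224 / 0.6057 = 0.3698.
s1 - s2 = 0.3698 * 2.0037 = 0.741 m.

0.741


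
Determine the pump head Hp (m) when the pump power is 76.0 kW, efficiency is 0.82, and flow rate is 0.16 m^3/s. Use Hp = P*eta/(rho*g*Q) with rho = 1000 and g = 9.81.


Pump head formula: Hp = P * eta / (rho * g * Q).
Numerator: P * eta = 76.0 * 1000 * 0.82 = 62320.0 W.
Denominator: rho * g * Q = 1000 * 9.81 * 0.16 = 1569.6.
Hp = 62320.0 / 1569.6 = 39.7 m.

39.7


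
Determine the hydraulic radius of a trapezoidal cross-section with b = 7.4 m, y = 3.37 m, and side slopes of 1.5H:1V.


For a trapezoidal section with side slope z:
A = (b + z*y)*y = (7.4 + 1.5*3.37)*3.37 = 41.973 m^2.
P = b + 2*y*sqrt(1 + z^2) = 7.4 + 2*3.37*sqrt(1 + 1.5^2) = 19.551 m.
R = A/P = 41.973 / 19.551 = 2.1469 m.

2.1469


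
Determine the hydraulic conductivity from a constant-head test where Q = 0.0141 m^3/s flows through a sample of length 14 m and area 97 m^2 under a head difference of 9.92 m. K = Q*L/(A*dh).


From K = Q*L / (A*dh):
Numerator: Q*L = 0.0141 * 14 = 0.1974.
Denominator: A*dh = 97 * 9.92 = 962.24.
K = 0.1974 / 962.24 = 0.000205 m/s.

0.000205


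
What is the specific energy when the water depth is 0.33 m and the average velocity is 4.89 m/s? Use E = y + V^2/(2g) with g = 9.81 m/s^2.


Specific energy E = y + V^2/(2g).
Velocity head = V^2/(2g) = 4.89^2 / (2*9.81) = 23.9121 / 19.62 = 1.2188 m.
E = 0.33 + 1.2188 = 1.5488 m.

1.5488


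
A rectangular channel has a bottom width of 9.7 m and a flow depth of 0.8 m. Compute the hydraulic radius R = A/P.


For a rectangular section:
Flow area A = b * y = 9.7 * 0.8 = 7.76 m^2.
Wetted perimeter P = b + 2y = 9.7 + 2*0.8 = 11.3 m.
Hydraulic radius R = A/P = 7.76 / 11.3 = 0.6867 m.

0.6867


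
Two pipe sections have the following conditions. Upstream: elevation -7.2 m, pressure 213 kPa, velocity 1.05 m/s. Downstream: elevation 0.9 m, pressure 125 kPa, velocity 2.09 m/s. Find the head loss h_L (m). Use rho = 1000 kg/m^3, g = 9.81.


Total head at each section: H = z + p/(rho*g) + V^2/(2g).
H1 = -7.2 + 213*1000/(1000*9.81) + 1.05^2/(2*9.81)
   = -7.2 + 21.713 + 0.0562
   = 14.569 m.
H2 = 0.9 + 125*1000/(1000*9.81) + 2.09^2/(2*9.81)
   = 0.9 + 12.742 + 0.2226
   = 13.865 m.
h_L = H1 - H2 = 14.569 - 13.865 = 0.704 m.

0.704


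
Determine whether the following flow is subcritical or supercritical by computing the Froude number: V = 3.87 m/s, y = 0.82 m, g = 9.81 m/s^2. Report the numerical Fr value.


The Froude number is defined as Fr = V / sqrt(g*y).
g*y = 9.81 * 0.82 = 8.0442.
sqrt(g*y) = sqrt(8.0442) = 2.8362.
Fr = 3.87 / 2.8362 = 1.3645.
Since Fr > 1, the flow is supercritical.

1.3645


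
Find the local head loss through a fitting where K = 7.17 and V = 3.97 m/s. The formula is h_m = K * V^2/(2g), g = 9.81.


Minor loss formula: h_m = K * V^2/(2g).
V^2 = 3.97^2 = 15.7609.
V^2/(2g) = 15.7609 / 19.62 = 0.8033 m.
h_m = 7.17 * 0.8033 = 5.7597 m.

5.7597


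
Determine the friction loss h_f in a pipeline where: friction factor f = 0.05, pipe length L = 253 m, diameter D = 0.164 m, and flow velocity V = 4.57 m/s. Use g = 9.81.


Darcy-Weisbach equation: h_f = f * (L/D) * V^2/(2g).
f * L/D = 0.05 * 253/0.164 = 77.1341.
V^2/(2g) = 4.57^2 / (2*9.81) = 20.8849 / 19.62 = 1.0645 m.
h_f = 77.1341 * 1.0645 = 82.107 m.

82.107


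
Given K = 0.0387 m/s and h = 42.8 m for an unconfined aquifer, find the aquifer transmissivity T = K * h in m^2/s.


Transmissivity is defined as T = K * h.
T = 0.0387 * 42.8
  = 1.6564 m^2/s.

1.6564


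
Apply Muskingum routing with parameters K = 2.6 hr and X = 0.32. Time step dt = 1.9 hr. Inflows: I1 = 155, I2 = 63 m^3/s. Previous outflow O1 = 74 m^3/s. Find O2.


Muskingum coefficients:
denom = 2*K*(1-X) + dt = 2*2.6*(1-0.32) + 1.9 = 5.436.
C0 = (dt - 2*K*X)/denom = (1.9 - 2*2.6*0.32)/5.436 = 0.0434.
C1 = (dt + 2*K*X)/denom = (1.9 + 2*2.6*0.32)/5.436 = 0.6556.
C2 = (2*K*(1-X) - dt)/denom = 0.301.
O2 = C0*I2 + C1*I1 + C2*O1
   = 0.0434*63 + 0.6556*155 + 0.301*74
   = 126.63 m^3/s.

126.63


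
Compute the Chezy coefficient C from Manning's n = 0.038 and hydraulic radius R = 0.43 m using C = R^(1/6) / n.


The Chezy coefficient relates to Manning's n through C = R^(1/6) / n.
R^(1/6) = 0.43^(1/6) = 0.868783.
C = 0.868783 / 0.038 = 22.86 m^(1/2)/s.

22.86


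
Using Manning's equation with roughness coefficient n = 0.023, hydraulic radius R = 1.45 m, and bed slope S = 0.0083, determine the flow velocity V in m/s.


Manning's equation gives V = (1/n) * R^(2/3) * S^(1/2).
First, compute R^(2/3) = 1.45^(2/3) = 1.2811.
Next, S^(1/2) = 0.0083^(1/2) = 0.091104.
Then 1/n = 1/0.023 = 43.48.
V = 43.48 * 1.2811 * 0.091104 = 5.0745 m/s.

5.0745


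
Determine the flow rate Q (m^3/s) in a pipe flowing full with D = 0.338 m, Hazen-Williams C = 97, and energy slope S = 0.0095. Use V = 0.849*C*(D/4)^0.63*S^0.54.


For a full circular pipe, R = D/4 = 0.338/4 = 0.0845 m.
V = 0.849 * 97 * 0.0845^0.63 * 0.0095^0.54
  = 0.849 * 97 * 0.210824 * 0.080904
  = 1.4047 m/s.
Pipe area A = pi*D^2/4 = pi*0.338^2/4 = 0.0897 m^2.
Q = A * V = 0.0897 * 1.4047 = 0.126 m^3/s.

0.126


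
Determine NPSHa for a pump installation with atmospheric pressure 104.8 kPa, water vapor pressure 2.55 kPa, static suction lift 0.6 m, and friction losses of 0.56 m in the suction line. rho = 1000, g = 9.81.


NPSHa = p_atm/(rho*g) - z_s - hf_s - p_vap/(rho*g).
p_atm/(rho*g) = 104.8*1000 / (1000*9.81) = 10.683 m.
p_vap/(rho*g) = 2.55*1000 / (1000*9.81) = 0.26 m.
NPSHa = 10.683 - 0.6 - 0.56 - 0.26
      = 9.26 m.

9.26


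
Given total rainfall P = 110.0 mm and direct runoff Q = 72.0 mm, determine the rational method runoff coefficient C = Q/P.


The runoff coefficient C = runoff depth / rainfall depth.
C = 72.0 / 110.0
  = 0.6545.

0.6545


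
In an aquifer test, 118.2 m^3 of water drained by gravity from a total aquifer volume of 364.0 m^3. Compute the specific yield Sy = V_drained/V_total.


Specific yield Sy = Volume drained / Total volume.
Sy = 118.2 / 364.0
   = 0.3247.

0.3247


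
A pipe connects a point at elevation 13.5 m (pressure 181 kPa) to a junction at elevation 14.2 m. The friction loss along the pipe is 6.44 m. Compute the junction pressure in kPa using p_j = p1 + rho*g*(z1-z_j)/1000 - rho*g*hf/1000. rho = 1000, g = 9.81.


Junction pressure: p_j = p1 + rho*g*(z1 - z_j)/1000 - rho*g*hf/1000.
Elevation term = 1000*9.81*(13.5 - 14.2)/1000 = -6.867 kPa.
Friction term = 1000*9.81*6.44/1000 = 63.176 kPa.
p_j = 181 + -6.867 - 63.176 = 110.96 kPa.

110.96


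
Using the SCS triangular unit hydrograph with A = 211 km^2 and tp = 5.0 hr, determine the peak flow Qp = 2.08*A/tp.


SCS formula: Qp = 2.08 * A / tp.
Qp = 2.08 * 211 / 5.0
   = 438.88 / 5.0
   = 87.78 m^3/s per cm.

87.78


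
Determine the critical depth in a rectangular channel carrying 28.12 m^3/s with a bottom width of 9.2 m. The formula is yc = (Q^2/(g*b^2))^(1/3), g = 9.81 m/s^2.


Using yc = (Q^2 / (g * b^2))^(1/3):
Q^2 = 28.12^2 = 790.73.
g * b^2 = 9.81 * 9.2^2 = 9.81 * 84.64 = 830.32.
Q^2 / (g*b^2) = 790.73 / 830.32 = 0.9523.
yc = 0.9523^(1/3) = 0.9838 m.

0.9838


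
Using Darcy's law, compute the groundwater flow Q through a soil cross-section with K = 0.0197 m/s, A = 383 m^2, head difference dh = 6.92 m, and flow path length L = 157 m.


Darcy's law: Q = K * A * i, where i = dh/L.
Hydraulic gradient i = 6.92 / 157 = 0.044076.
Q = 0.0197 * 383 * 0.044076
  = 0.3326 m^3/s.

0.3326


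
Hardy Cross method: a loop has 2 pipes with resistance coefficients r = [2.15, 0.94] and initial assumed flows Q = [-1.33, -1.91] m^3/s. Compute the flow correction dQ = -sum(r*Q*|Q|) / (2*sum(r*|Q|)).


Numerator terms (r*Q*|Q|): 2.15*-1.33*|-1.33| = -3.8031; 0.94*-1.91*|-1.91| = -3.4292.
Sum of numerator = -7.2323.
Denominator terms (r*|Q|): 2.15*|-1.33| = 2.8595; 0.94*|-1.91| = 1.7954.
2 * sum of denominator = 2 * 4.6549 = 9.3098.
dQ = --7.2323 / 9.3098 = 0.7769 m^3/s.

0.7769


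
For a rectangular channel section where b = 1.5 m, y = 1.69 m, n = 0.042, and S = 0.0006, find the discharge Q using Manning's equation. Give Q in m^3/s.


For a rectangular channel, the cross-sectional area A = b * y = 1.5 * 1.69 = 2.54 m^2.
The wetted perimeter P = b + 2y = 1.5 + 2*1.69 = 4.88 m.
Hydraulic radius R = A/P = 2.54/4.88 = 0.5195 m.
Velocity V = (1/n)*R^(2/3)*S^(1/2) = (1/0.042)*0.5195^(2/3)*0.0006^(1/2) = 0.3769 m/s.
Discharge Q = A * V = 2.54 * 0.3769 = 0.955 m^3/s.

0.955


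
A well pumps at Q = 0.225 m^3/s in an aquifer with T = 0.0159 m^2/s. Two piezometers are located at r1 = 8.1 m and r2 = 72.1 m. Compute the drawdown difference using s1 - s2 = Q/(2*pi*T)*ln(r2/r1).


Thiem equation: s1 - s2 = Q/(2*pi*T) * ln(r2/r1).
ln(r2/r1) = ln(72.1/8.1) = 2.1862.
Q/(2*pi*T) = 0.225 / (2*pi*0.0159) = 0.225 / 0.0999 = 2.2522.
s1 - s2 = 2.2522 * 2.1862 = 4.9237 m.

4.9237


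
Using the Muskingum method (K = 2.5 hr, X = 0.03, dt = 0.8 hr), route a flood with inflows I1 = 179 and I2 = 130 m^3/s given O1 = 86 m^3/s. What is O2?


Muskingum coefficients:
denom = 2*K*(1-X) + dt = 2*2.5*(1-0.03) + 0.8 = 5.65.
C0 = (dt - 2*K*X)/denom = (0.8 - 2*2.5*0.03)/5.65 = 0.115.
C1 = (dt + 2*K*X)/denom = (0.8 + 2*2.5*0.03)/5.65 = 0.1681.
C2 = (2*K*(1-X) - dt)/denom = 0.7168.
O2 = C0*I2 + C1*I1 + C2*O1
   = 0.115*130 + 0.1681*179 + 0.7168*86
   = 106.7 m^3/s.

106.7


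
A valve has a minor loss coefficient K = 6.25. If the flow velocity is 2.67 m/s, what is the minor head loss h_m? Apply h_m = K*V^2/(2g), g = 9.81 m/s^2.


Minor loss formula: h_m = K * V^2/(2g).
V^2 = 2.67^2 = 7.1289.
V^2/(2g) = 7.1289 / 19.62 = 0.3633 m.
h_m = 6.25 * 0.3633 = 2.2709 m.

2.2709


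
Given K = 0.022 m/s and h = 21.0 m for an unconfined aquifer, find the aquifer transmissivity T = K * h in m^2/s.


Transmissivity is defined as T = K * h.
T = 0.022 * 21.0
  = 0.462 m^2/s.

0.462


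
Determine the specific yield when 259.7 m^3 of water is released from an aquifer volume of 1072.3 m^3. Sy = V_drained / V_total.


Specific yield Sy = Volume drained / Total volume.
Sy = 259.7 / 1072.3
   = 0.2422.

0.2422


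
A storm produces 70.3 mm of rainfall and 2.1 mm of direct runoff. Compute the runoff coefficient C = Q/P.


The runoff coefficient C = runoff depth / rainfall depth.
C = 2.1 / 70.3
  = 0.0299.

0.0299


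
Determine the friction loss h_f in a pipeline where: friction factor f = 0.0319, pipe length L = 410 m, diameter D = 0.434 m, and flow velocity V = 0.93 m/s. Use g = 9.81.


Darcy-Weisbach equation: h_f = f * (L/D) * V^2/(2g).
f * L/D = 0.0319 * 410/0.434 = 30.1359.
V^2/(2g) = 0.93^2 / (2*9.81) = 0.8649 / 19.62 = 0.0441 m.
h_f = 30.1359 * 0.0441 = 1.328 m.

1.328


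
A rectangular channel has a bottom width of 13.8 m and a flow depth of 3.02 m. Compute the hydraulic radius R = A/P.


For a rectangular section:
Flow area A = b * y = 13.8 * 3.02 = 41.68 m^2.
Wetted perimeter P = b + 2y = 13.8 + 2*3.02 = 19.84 m.
Hydraulic radius R = A/P = 41.68 / 19.84 = 2.1006 m.

2.1006


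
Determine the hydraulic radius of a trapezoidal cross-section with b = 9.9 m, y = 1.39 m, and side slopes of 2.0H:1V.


For a trapezoidal section with side slope z:
A = (b + z*y)*y = (9.9 + 2.0*1.39)*1.39 = 17.625 m^2.
P = b + 2*y*sqrt(1 + z^2) = 9.9 + 2*1.39*sqrt(1 + 2.0^2) = 16.116 m.
R = A/P = 17.625 / 16.116 = 1.0936 m.

1.0936


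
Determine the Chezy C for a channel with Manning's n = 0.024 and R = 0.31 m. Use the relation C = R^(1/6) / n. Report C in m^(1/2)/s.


The Chezy coefficient relates to Manning's n through C = R^(1/6) / n.
R^(1/6) = 0.31^(1/6) = 0.822672.
C = 0.822672 / 0.024 = 34.28 m^(1/2)/s.

34.28


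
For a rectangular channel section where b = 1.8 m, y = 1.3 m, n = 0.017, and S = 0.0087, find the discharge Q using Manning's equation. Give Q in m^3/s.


For a rectangular channel, the cross-sectional area A = b * y = 1.8 * 1.3 = 2.34 m^2.
The wetted perimeter P = b + 2y = 1.8 + 2*1.3 = 4.4 m.
Hydraulic radius R = A/P = 2.34/4.4 = 0.5318 m.
Velocity V = (1/n)*R^(2/3)*S^(1/2) = (1/0.017)*0.5318^(2/3)*0.0087^(1/2) = 3.6015 m/s.
Discharge Q = A * V = 2.34 * 3.6015 = 8.428 m^3/s.

8.428


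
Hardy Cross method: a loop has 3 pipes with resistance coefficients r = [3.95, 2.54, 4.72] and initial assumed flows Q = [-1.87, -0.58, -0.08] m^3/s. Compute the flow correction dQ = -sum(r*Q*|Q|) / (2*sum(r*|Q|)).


Numerator terms (r*Q*|Q|): 3.95*-1.87*|-1.87| = -13.8128; 2.54*-0.58*|-0.58| = -0.8545; 4.72*-0.08*|-0.08| = -0.0302.
Sum of numerator = -14.6974.
Denominator terms (r*|Q|): 3.95*|-1.87| = 7.3865; 2.54*|-0.58| = 1.4732; 4.72*|-0.08| = 0.3776.
2 * sum of denominator = 2 * 9.2373 = 18.4746.
dQ = --14.6974 / 18.4746 = 0.7955 m^3/s.

0.7955


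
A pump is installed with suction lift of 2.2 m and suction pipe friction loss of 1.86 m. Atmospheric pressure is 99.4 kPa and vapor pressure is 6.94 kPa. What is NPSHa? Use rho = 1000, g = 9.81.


NPSHa = p_atm/(rho*g) - z_s - hf_s - p_vap/(rho*g).
p_atm/(rho*g) = 99.4*1000 / (1000*9.81) = 10.133 m.
p_vap/(rho*g) = 6.94*1000 / (1000*9.81) = 0.707 m.
NPSHa = 10.133 - 2.2 - 1.86 - 0.707
      = 5.37 m.

5.37


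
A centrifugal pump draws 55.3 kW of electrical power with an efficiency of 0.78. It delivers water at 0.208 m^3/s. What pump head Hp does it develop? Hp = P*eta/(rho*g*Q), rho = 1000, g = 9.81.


Pump head formula: Hp = P * eta / (rho * g * Q).
Numerator: P * eta = 55.3 * 1000 * 0.78 = 43134.0 W.
Denominator: rho * g * Q = 1000 * 9.81 * 0.208 = 2040.48.
Hp = 43134.0 / 2040.48 = 21.14 m.

21.14


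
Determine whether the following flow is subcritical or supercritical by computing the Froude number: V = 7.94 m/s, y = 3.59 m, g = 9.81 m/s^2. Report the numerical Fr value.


The Froude number is defined as Fr = V / sqrt(g*y).
g*y = 9.81 * 3.59 = 35.2179.
sqrt(g*y) = sqrt(35.2179) = 5.9345.
Fr = 7.94 / 5.9345 = 1.3379.
Since Fr > 1, the flow is supercritical.

1.3379


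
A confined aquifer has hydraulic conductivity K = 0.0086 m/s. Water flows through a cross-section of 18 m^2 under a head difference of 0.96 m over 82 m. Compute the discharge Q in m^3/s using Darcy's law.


Darcy's law: Q = K * A * i, where i = dh/L.
Hydraulic gradient i = 0.96 / 82 = 0.011707.
Q = 0.0086 * 18 * 0.011707
  = 0.0018 m^3/s.

0.0018


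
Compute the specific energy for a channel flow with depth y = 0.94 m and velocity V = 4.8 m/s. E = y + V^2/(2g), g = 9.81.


Specific energy E = y + V^2/(2g).
Velocity head = V^2/(2g) = 4.8^2 / (2*9.81) = 23.04 / 19.62 = 1.1743 m.
E = 0.94 + 1.1743 = 2.1143 m.

2.1143


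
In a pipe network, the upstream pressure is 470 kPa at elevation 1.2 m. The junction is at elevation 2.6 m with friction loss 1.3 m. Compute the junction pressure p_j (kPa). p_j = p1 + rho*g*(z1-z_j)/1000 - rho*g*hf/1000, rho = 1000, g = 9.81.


Junction pressure: p_j = p1 + rho*g*(z1 - z_j)/1000 - rho*g*hf/1000.
Elevation term = 1000*9.81*(1.2 - 2.6)/1000 = -13.734 kPa.
Friction term = 1000*9.81*1.3/1000 = 12.753 kPa.
p_j = 470 + -13.734 - 12.753 = 443.51 kPa.

443.51


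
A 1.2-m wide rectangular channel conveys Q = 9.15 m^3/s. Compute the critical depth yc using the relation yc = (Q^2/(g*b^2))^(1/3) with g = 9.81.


Using yc = (Q^2 / (g * b^2))^(1/3):
Q^2 = 9.15^2 = 83.72.
g * b^2 = 9.81 * 1.2^2 = 9.81 * 1.44 = 14.13.
Q^2 / (g*b^2) = 83.72 / 14.13 = 5.925.
yc = 5.925^(1/3) = 1.8097 m.

1.8097


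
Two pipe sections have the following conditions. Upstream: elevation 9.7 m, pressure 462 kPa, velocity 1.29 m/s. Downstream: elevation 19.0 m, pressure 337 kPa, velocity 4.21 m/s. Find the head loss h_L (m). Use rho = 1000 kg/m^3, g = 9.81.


Total head at each section: H = z + p/(rho*g) + V^2/(2g).
H1 = 9.7 + 462*1000/(1000*9.81) + 1.29^2/(2*9.81)
   = 9.7 + 47.095 + 0.0848
   = 56.88 m.
H2 = 19.0 + 337*1000/(1000*9.81) + 4.21^2/(2*9.81)
   = 19.0 + 34.353 + 0.9034
   = 54.256 m.
h_L = H1 - H2 = 56.88 - 54.256 = 2.624 m.

2.624


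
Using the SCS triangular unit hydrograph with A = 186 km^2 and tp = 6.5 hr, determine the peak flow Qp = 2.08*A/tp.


SCS formula: Qp = 2.08 * A / tp.
Qp = 2.08 * 186 / 6.5
   = 386.88 / 6.5
   = 59.52 m^3/s per cm.

59.52


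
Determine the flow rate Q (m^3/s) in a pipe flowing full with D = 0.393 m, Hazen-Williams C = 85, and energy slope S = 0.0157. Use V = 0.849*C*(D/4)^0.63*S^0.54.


For a full circular pipe, R = D/4 = 0.393/4 = 0.0983 m.
V = 0.849 * 85 * 0.0983^0.63 * 0.0157^0.54
  = 0.849 * 85 * 0.23183 * 0.106117
  = 1.7753 m/s.
Pipe area A = pi*D^2/4 = pi*0.393^2/4 = 0.1213 m^2.
Q = A * V = 0.1213 * 1.7753 = 0.2154 m^3/s.

0.2154


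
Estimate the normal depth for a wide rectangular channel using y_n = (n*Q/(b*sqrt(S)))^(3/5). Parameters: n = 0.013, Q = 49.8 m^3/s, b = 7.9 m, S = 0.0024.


We use the wide-channel approximation y_n = (n*Q/(b*sqrt(S)))^(3/5).
sqrt(S) = sqrt(0.0024) = 0.04899.
Numerator: n*Q = 0.013 * 49.8 = 0.6474.
Denominator: b*sqrt(S) = 7.9 * 0.04899 = 0.387021.
arg = 1.6728.
y_n = 1.6728^(3/5) = 1.3616 m.

1.3616


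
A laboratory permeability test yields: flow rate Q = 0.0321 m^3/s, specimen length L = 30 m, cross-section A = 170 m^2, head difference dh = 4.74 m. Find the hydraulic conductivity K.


From K = Q*L / (A*dh):
Numerator: Q*L = 0.0321 * 30 = 0.963.
Denominator: A*dh = 170 * 4.74 = 805.8.
K = 0.963 / 805.8 = 0.001195 m/s.

0.001195


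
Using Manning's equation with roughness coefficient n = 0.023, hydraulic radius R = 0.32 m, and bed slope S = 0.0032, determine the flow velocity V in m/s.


Manning's equation gives V = (1/n) * R^(2/3) * S^(1/2).
First, compute R^(2/3) = 0.32^(2/3) = 0.4678.
Next, S^(1/2) = 0.0032^(1/2) = 0.056569.
Then 1/n = 1/0.023 = 43.48.
V = 43.48 * 0.4678 * 0.056569 = 1.1507 m/s.

1.1507


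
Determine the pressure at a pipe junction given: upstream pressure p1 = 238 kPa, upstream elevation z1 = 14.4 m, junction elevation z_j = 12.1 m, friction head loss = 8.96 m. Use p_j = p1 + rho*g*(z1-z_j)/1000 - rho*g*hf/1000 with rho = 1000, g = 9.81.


Junction pressure: p_j = p1 + rho*g*(z1 - z_j)/1000 - rho*g*hf/1000.
Elevation term = 1000*9.81*(14.4 - 12.1)/1000 = 22.563 kPa.
Friction term = 1000*9.81*8.96/1000 = 87.898 kPa.
p_j = 238 + 22.563 - 87.898 = 172.67 kPa.

172.67


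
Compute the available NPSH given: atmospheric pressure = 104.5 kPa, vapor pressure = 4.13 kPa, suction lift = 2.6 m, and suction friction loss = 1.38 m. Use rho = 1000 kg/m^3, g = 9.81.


NPSHa = p_atm/(rho*g) - z_s - hf_s - p_vap/(rho*g).
p_atm/(rho*g) = 104.5*1000 / (1000*9.81) = 10.652 m.
p_vap/(rho*g) = 4.13*1000 / (1000*9.81) = 0.421 m.
NPSHa = 10.652 - 2.6 - 1.38 - 0.421
      = 6.25 m.

6.25


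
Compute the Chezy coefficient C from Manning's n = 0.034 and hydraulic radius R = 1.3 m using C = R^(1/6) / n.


The Chezy coefficient relates to Manning's n through C = R^(1/6) / n.
R^(1/6) = 1.3^(1/6) = 1.044698.
C = 1.044698 / 0.034 = 30.73 m^(1/2)/s.

30.73


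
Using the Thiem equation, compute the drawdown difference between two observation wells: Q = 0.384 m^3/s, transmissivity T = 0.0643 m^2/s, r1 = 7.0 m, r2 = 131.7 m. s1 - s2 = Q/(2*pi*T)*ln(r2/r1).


Thiem equation: s1 - s2 = Q/(2*pi*T) * ln(r2/r1).
ln(r2/r1) = ln(131.7/7.0) = 2.9346.
Q/(2*pi*T) = 0.384 / (2*pi*0.0643) = 0.384 / 0.404 = 0.9505.
s1 - s2 = 0.9505 * 2.9346 = 2.7893 m.

2.7893


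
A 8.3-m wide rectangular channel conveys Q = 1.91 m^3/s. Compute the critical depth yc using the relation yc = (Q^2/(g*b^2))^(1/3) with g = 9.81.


Using yc = (Q^2 / (g * b^2))^(1/3):
Q^2 = 1.91^2 = 3.65.
g * b^2 = 9.81 * 8.3^2 = 9.81 * 68.89 = 675.81.
Q^2 / (g*b^2) = 3.65 / 675.81 = 0.0054.
yc = 0.0054^(1/3) = 0.1754 m.

0.1754


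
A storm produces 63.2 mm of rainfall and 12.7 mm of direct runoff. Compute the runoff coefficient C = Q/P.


The runoff coefficient C = runoff depth / rainfall depth.
C = 12.7 / 63.2
  = 0.2009.

0.2009


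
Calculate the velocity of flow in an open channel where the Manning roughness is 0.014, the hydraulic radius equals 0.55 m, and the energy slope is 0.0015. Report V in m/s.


Manning's equation gives V = (1/n) * R^(2/3) * S^(1/2).
First, compute R^(2/3) = 0.55^(2/3) = 0.6713.
Next, S^(1/2) = 0.0015^(1/2) = 0.03873.
Then 1/n = 1/0.014 = 71.43.
V = 71.43 * 0.6713 * 0.03873 = 1.8571 m/s.

1.8571


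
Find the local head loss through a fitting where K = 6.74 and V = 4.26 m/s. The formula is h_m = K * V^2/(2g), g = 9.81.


Minor loss formula: h_m = K * V^2/(2g).
V^2 = 4.26^2 = 18.1476.
V^2/(2g) = 18.1476 / 19.62 = 0.925 m.
h_m = 6.74 * 0.925 = 6.2342 m.

6.2342


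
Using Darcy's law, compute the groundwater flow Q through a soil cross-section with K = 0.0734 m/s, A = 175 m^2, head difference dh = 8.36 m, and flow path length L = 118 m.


Darcy's law: Q = K * A * i, where i = dh/L.
Hydraulic gradient i = 8.36 / 118 = 0.070847.
Q = 0.0734 * 175 * 0.070847
  = 0.91 m^3/s.

0.91


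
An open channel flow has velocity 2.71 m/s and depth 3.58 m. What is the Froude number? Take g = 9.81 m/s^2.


The Froude number is defined as Fr = V / sqrt(g*y).
g*y = 9.81 * 3.58 = 35.1198.
sqrt(g*y) = sqrt(35.1198) = 5.9262.
Fr = 2.71 / 5.9262 = 0.4573.

0.4573


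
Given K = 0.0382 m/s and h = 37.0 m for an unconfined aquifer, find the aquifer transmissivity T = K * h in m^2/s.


Transmissivity is defined as T = K * h.
T = 0.0382 * 37.0
  = 1.4134 m^2/s.

1.4134


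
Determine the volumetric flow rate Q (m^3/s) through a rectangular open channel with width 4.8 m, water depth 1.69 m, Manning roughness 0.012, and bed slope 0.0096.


For a rectangular channel, the cross-sectional area A = b * y = 4.8 * 1.69 = 8.11 m^2.
The wetted perimeter P = b + 2y = 4.8 + 2*1.69 = 8.18 m.
Hydraulic radius R = A/P = 8.11/8.18 = 0.9917 m.
Velocity V = (1/n)*R^(2/3)*S^(1/2) = (1/0.012)*0.9917^(2/3)*0.0096^(1/2) = 8.1197 m/s.
Discharge Q = A * V = 8.11 * 8.1197 = 65.867 m^3/s.

65.867


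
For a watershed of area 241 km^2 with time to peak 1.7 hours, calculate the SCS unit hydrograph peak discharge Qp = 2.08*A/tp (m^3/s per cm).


SCS formula: Qp = 2.08 * A / tp.
Qp = 2.08 * 241 / 1.7
   = 501.28 / 1.7
   = 294.87 m^3/s per cm.

294.87


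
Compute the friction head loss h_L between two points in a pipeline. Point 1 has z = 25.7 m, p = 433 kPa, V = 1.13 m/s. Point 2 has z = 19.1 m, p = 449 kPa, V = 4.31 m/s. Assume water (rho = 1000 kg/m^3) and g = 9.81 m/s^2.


Total head at each section: H = z + p/(rho*g) + V^2/(2g).
H1 = 25.7 + 433*1000/(1000*9.81) + 1.13^2/(2*9.81)
   = 25.7 + 44.139 + 0.0651
   = 69.904 m.
H2 = 19.1 + 449*1000/(1000*9.81) + 4.31^2/(2*9.81)
   = 19.1 + 45.77 + 0.9468
   = 65.816 m.
h_L = H1 - H2 = 69.904 - 65.816 = 4.087 m.

4.087


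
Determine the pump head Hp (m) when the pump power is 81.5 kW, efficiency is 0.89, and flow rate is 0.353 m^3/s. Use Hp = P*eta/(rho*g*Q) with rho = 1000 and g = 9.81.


Pump head formula: Hp = P * eta / (rho * g * Q).
Numerator: P * eta = 81.5 * 1000 * 0.89 = 72535.0 W.
Denominator: rho * g * Q = 1000 * 9.81 * 0.353 = 3462.93.
Hp = 72535.0 / 3462.93 = 20.95 m.

20.95


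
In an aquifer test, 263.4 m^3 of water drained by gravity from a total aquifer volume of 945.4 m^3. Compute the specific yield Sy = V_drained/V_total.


Specific yield Sy = Volume drained / Total volume.
Sy = 263.4 / 945.4
   = 0.2786.

0.2786


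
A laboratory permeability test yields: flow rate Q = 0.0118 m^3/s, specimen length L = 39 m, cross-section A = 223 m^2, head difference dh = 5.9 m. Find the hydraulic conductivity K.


From K = Q*L / (A*dh):
Numerator: Q*L = 0.0118 * 39 = 0.4602.
Denominator: A*dh = 223 * 5.9 = 1315.7.
K = 0.4602 / 1315.7 = 0.00035 m/s.

0.00035


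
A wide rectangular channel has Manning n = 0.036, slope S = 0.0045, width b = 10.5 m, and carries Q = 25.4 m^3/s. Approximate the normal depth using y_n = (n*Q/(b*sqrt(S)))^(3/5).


We use the wide-channel approximation y_n = (n*Q/(b*sqrt(S)))^(3/5).
sqrt(S) = sqrt(0.0045) = 0.067082.
Numerator: n*Q = 0.036 * 25.4 = 0.9144.
Denominator: b*sqrt(S) = 10.5 * 0.067082 = 0.704361.
arg = 1.2982.
y_n = 1.2982^(3/5) = 1.1695 m.

1.1695


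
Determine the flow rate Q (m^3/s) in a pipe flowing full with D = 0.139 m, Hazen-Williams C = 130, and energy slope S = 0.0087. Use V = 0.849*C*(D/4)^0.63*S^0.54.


For a full circular pipe, R = D/4 = 0.139/4 = 0.0348 m.
V = 0.849 * 130 * 0.0348^0.63 * 0.0087^0.54
  = 0.849 * 130 * 0.120449 * 0.077151
  = 1.0256 m/s.
Pipe area A = pi*D^2/4 = pi*0.139^2/4 = 0.0152 m^2.
Q = A * V = 0.0152 * 1.0256 = 0.0156 m^3/s.

0.0156


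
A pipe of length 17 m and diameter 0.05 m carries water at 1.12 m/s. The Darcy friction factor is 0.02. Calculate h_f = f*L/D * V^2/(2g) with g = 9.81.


Darcy-Weisbach equation: h_f = f * (L/D) * V^2/(2g).
f * L/D = 0.02 * 17/0.05 = 6.8.
V^2/(2g) = 1.12^2 / (2*9.81) = 1.2544 / 19.62 = 0.0639 m.
h_f = 6.8 * 0.0639 = 0.435 m.

0.435


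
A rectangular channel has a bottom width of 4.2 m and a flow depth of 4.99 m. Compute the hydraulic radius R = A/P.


For a rectangular section:
Flow area A = b * y = 4.2 * 4.99 = 20.96 m^2.
Wetted perimeter P = b + 2y = 4.2 + 2*4.99 = 14.18 m.
Hydraulic radius R = A/P = 20.96 / 14.18 = 1.478 m.

1.478


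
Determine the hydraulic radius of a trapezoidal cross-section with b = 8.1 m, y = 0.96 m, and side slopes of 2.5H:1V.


For a trapezoidal section with side slope z:
A = (b + z*y)*y = (8.1 + 2.5*0.96)*0.96 = 10.08 m^2.
P = b + 2*y*sqrt(1 + z^2) = 8.1 + 2*0.96*sqrt(1 + 2.5^2) = 13.27 m.
R = A/P = 10.08 / 13.27 = 0.7596 m.

0.7596


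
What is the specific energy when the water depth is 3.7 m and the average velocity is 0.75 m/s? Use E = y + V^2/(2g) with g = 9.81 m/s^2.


Specific energy E = y + V^2/(2g).
Velocity head = V^2/(2g) = 0.75^2 / (2*9.81) = 0.5625 / 19.62 = 0.0287 m.
E = 3.7 + 0.0287 = 3.7287 m.

3.7287


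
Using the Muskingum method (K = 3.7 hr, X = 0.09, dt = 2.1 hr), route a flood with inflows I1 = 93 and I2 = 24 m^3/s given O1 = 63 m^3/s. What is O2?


Muskingum coefficients:
denom = 2*K*(1-X) + dt = 2*3.7*(1-0.09) + 2.1 = 8.834.
C0 = (dt - 2*K*X)/denom = (2.1 - 2*3.7*0.09)/8.834 = 0.1623.
C1 = (dt + 2*K*X)/denom = (2.1 + 2*3.7*0.09)/8.834 = 0.3131.
C2 = (2*K*(1-X) - dt)/denom = 0.5246.
O2 = C0*I2 + C1*I1 + C2*O1
   = 0.1623*24 + 0.3131*93 + 0.5246*63
   = 66.06 m^3/s.

66.06


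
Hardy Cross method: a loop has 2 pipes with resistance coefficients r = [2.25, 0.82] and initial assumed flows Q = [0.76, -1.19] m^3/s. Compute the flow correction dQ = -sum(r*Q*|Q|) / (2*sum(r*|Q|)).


Numerator terms (r*Q*|Q|): 2.25*0.76*|0.76| = 1.2996; 0.82*-1.19*|-1.19| = -1.1612.
Sum of numerator = 0.1384.
Denominator terms (r*|Q|): 2.25*|0.76| = 1.71; 0.82*|-1.19| = 0.9758.
2 * sum of denominator = 2 * 2.6858 = 5.3716.
dQ = -0.1384 / 5.3716 = -0.0258 m^3/s.

-0.0258


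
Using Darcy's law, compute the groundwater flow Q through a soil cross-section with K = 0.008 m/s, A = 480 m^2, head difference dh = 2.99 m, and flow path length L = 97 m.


Darcy's law: Q = K * A * i, where i = dh/L.
Hydraulic gradient i = 2.99 / 97 = 0.030825.
Q = 0.008 * 480 * 0.030825
  = 0.1184 m^3/s.

0.1184


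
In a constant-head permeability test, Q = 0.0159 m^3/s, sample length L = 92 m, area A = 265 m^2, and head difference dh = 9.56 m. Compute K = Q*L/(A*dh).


From K = Q*L / (A*dh):
Numerator: Q*L = 0.0159 * 92 = 1.4628.
Denominator: A*dh = 265 * 9.56 = 2533.4.
K = 1.4628 / 2533.4 = 0.000577 m/s.

0.000577


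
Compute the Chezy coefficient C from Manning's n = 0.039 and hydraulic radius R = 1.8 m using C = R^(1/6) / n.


The Chezy coefficient relates to Manning's n through C = R^(1/6) / n.
R^(1/6) = 1.8^(1/6) = 1.102924.
C = 1.102924 / 0.039 = 28.28 m^(1/2)/s.

28.28


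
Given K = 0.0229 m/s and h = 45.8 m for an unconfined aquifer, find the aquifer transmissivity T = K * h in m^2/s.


Transmissivity is defined as T = K * h.
T = 0.0229 * 45.8
  = 1.0488 m^2/s.

1.0488


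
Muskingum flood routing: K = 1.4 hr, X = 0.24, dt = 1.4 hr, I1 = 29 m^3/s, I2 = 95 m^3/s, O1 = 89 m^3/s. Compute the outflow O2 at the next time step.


Muskingum coefficients:
denom = 2*K*(1-X) + dt = 2*1.4*(1-0.24) + 1.4 = 3.528.
C0 = (dt - 2*K*X)/denom = (1.4 - 2*1.4*0.24)/3.528 = 0.2063.
C1 = (dt + 2*K*X)/denom = (1.4 + 2*1.4*0.24)/3.528 = 0.5873.
C2 = (2*K*(1-X) - dt)/denom = 0.2063.
O2 = C0*I2 + C1*I1 + C2*O1
   = 0.2063*95 + 0.5873*29 + 0.2063*89
   = 55.0 m^3/s.

55.0


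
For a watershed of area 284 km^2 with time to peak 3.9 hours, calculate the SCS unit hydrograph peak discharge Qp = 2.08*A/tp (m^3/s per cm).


SCS formula: Qp = 2.08 * A / tp.
Qp = 2.08 * 284 / 3.9
   = 590.72 / 3.9
   = 151.47 m^3/s per cm.

151.47


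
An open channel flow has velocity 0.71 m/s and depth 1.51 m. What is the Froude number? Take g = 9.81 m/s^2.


The Froude number is defined as Fr = V / sqrt(g*y).
g*y = 9.81 * 1.51 = 14.8131.
sqrt(g*y) = sqrt(14.8131) = 3.8488.
Fr = 0.71 / 3.8488 = 0.1845.

0.1845


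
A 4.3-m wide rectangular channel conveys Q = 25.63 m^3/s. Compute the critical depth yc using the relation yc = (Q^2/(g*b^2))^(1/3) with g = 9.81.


Using yc = (Q^2 / (g * b^2))^(1/3):
Q^2 = 25.63^2 = 656.9.
g * b^2 = 9.81 * 4.3^2 = 9.81 * 18.49 = 181.39.
Q^2 / (g*b^2) = 656.9 / 181.39 = 3.6215.
yc = 3.6215^(1/3) = 1.5357 m.

1.5357
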